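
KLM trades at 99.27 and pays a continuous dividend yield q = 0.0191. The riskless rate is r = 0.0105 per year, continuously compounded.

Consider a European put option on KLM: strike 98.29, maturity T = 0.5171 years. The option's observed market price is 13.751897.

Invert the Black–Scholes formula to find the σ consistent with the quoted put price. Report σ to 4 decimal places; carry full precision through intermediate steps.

At σ = 0.5012 the Black–Scholes value reproduces the quote:
σ√T = 0.5012·√0.5171 = 0.360411
d₁ = (ln(S/K) + (r−q+σ²/2)T) / (σ√T) = (ln(99.27/98.29) + (0.0105−0.0191+0.5012²/2)·0.5171) / 0.360411 = (0.009921 + 0.060501) / 0.360411 = 0.195394
d₂ = d₁ − σ√T = 0.195394 − 0.360411 = -0.165017
e^{−rT} = 0.994585
e^{−qT} = 0.990172
N(−d₁) = 0.422542,  N(−d₂) = 0.565535
V = K·e^{−rT}·N(−d₂) − S·e^{−qT}·N(−d₁) = 55.285424 − 41.533527 = 13.751897 (matching the quote); vega is positive throughout, so no other σ reproduces this price

sigma = 0.5012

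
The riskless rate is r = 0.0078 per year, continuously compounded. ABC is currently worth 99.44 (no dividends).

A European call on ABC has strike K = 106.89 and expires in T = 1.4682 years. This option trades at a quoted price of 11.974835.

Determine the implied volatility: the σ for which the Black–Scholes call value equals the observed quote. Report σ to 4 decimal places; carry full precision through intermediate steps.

At σ = 0.3020 the Black–Scholes value reproduces the quote:
σ√T = 0.302·√1.4682 = 0.365931
d₁ = (ln(S/K) + (r+σ²/2)T) / (σ√T) = (ln(99.44/106.89) + (0.0078+0.302²/2)·1.4682) / 0.365931 = (-0.072246 + 0.078405) / 0.365931 = 0.016831
d₂ = d₁ − σ√T = 0.016831 − 0.365931 = -0.349100
e^{−rT} = 0.988613
N(d₁) = 0.506714,  N(d₂) = 0.363507
V = S·N(d₁) − K·e^{−rT}·N(d₂) = 50.387669 − 38.412834 = 11.974835 (the observed quote) — the price is monotone increasing in volatility, hence this σ is the only solution

sigma = 0.3020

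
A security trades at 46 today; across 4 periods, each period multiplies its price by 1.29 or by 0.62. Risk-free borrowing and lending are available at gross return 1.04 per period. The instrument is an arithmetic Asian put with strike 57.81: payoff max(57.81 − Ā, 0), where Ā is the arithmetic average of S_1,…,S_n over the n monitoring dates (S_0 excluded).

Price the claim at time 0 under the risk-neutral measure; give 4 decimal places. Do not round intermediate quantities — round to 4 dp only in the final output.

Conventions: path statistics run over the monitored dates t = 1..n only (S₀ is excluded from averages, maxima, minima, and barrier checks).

With p* = (R−d)/(u−d) = 0.6269, sum probability × payoff across the paths and divide by R^4.
Enumerate all 2^4 = 16 price paths (U = up ×1.29, D = down ×0.62); each path with k up-moves has probability p*^k·(1−p*)^(4−k).
DDDD: Ā=15.9907, payoff=41.8193, prob=0.019385
UDDD: Ā=33.2709, payoff=24.5391, prob=0.032566
DUDD: Ā=25.5659, payoff=32.2441, prob=0.032566
UUDD: Ā=53.1935, payoff=4.6165, prob=0.054712
DDUD: Ā=20.7888, payoff=37.0212, prob=0.032566
UDUD: Ā=43.2541, payoff=14.5559, prob=0.054712
DUUD: Ā=35.5491, payoff=22.2609, prob=0.054712
UUUD: Ā=73.9650, payoff=0.0000, prob=0.091915
DDDU: Ā=17.8270, payoff=39.9830, prob=0.032566
UDDU: Ā=37.0916, payoff=20.7184, prob=0.054712
DUDU: Ā=29.3866, payoff=28.4234, prob=0.054712
UUDU: Ā=61.1431, payoff=0.0000, prob=0.091915
DDUU: Ā=24.6095, payoff=33.2005, prob=0.054712
UDUU: Ā=51.2036, payoff=6.6064, prob=0.091915
DUUU: Ā=43.4986, payoff=14.3114, prob=0.091915
UUUU: Ā=90.5052, payoff=0.0000, prob=0.154418
Price = Σ prob·payoff / R^4 = 13.862272 / 1.169859 = 11.8495

price = 11.8495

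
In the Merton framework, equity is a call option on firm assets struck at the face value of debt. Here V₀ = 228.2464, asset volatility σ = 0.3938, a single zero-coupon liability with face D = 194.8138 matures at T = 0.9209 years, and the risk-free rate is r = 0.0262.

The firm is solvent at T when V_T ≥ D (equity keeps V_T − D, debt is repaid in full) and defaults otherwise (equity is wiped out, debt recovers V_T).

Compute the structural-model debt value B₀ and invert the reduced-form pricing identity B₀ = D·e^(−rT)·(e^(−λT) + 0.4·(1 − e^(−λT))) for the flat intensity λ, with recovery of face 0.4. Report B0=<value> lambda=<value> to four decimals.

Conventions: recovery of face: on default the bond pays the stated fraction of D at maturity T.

B0=174.3217 lambda=0.1624

With assets at 228.2464 and a single debt payment of 194.8138 at 0.9209 years:
d₁ = [ln(V₀/D) + (r + σ²/2)T] / (σ√T)
   = [ln(228.2464/194.8138) + (0.0262 + 0.5·0.3938²)·0.9209] / (0.3938·√0.9209)
   = [0.158382 + 0.095533] / 0.377904 = 0.671903
d₂ = d₁ − σ√T = 0.671903 − 0.377904 = 0.293998
N(d₁) = 0.749177,  N(d₂) = 0.615620,  e^(−rT) = 0.976161
E₀ = V₀·N(d₁) − D·e^(−rT)·N(d₂)
   = 228.2464·0.749177 − 194.8138·0.976161·0.615620 = 53.924669
B₀ = V₀ − E₀ = 228.2464 − 53.924669 = 174.321731
e^(−λT) = (B₀·e^(rT)/D − 0.4)/(1 − 0.4) = (174.3217·1.024421/194.8138 − 0.4)/0.6 = 0.86110679
λ = −ln(0.86110679)/0.9209 = 0.162381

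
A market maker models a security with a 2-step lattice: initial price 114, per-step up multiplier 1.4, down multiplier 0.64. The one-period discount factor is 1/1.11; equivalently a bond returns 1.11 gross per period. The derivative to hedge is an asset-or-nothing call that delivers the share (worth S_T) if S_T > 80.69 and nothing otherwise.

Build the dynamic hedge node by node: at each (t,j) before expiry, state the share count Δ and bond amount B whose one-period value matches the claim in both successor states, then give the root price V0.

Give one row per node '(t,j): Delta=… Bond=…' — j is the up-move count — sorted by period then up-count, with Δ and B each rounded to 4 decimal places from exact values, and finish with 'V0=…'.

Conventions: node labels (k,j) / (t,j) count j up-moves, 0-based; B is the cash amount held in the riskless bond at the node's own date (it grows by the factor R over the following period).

(0,0): Delta=1.1853 Bond=-26.6390
(1,0): Delta=1.8421 Bond=-77.4919
(1,1): Delta=1.0000 Bond=0.0000
V0=108.4819

No-arbitrage ⇒ martingale measure with p* = (R−d)/(u−d) = 0.6184.
Terminal payoffs: V(2,0)=0.0000, V(2,1)=102.1440, V(2,2)=223.4400
Node (1,0) S=72.9600: V=(p*·102.1440+(1−p*)·0.0000)/1.11=56.9081; Δ=(102.1440−0.0000)/(102.1440−46.6944)=1.8421; B=V−Δ·S=-77.4919
Node (1,1) S=159.6000: V=(p*·223.4400+(1−p*)·102.1440)/1.11=159.6000; Δ=(223.4400−102.1440)/(223.4400−102.1440)=1.0000; B=V−Δ·S=0.0000
Node (0,0) S=114.0000: V=(p*·159.6000+(1−p*)·56.9081)/1.11=108.4819; Δ=(159.6000−56.9081)/(159.6000−72.9600)=1.1853; B=V−Δ·S=-26.6390
Sanity check at the root: Δ(0,0)·S0 + B(0,0) reproduces V0 = 108.4819.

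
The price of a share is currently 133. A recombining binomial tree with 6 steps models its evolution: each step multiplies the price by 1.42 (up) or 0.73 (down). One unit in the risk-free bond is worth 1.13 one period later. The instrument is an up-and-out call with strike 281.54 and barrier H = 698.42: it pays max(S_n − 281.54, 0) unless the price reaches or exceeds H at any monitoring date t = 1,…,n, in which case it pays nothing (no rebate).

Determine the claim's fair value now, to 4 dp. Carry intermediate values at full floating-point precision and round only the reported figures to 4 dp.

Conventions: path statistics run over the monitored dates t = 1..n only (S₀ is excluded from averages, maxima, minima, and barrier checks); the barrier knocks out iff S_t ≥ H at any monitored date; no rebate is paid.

With p* = (R−d)/(u−d) = 0.5797, sum probability × payoff across the paths and divide by R^6.
Enumerate all 2^6 = 64 price paths (U = up ×1.42, D = down ×0.73); each path with k up-moves has probability p*^k·(1−p*)^(6−k).
DDDDDD: M=97.0900, payoff=0.0000, prob=0.005512
UDDDDD: M=188.8600, payoff=0.0000, prob=0.007602
DUDDDD: M=137.8678, payoff=0.0000, prob=0.007602
UUDDDD: M=268.1812, payoff=0.0000, prob=0.010486
DDUDDD: M=100.6435, payoff=0.0000, prob=0.007602
UDUDDD: M=195.7723, payoff=0.0000, prob=0.010486
DUUDDD: M=195.7723, payoff=0.0000, prob=0.010486
UUUDDD: M=380.8173, payoff=0.0000, prob=0.014464
DDDUDD: M=97.0900, payoff=0.0000, prob=0.007602
UDDUDD: M=188.8600, payoff=0.0000, prob=0.010486
DUDUDD: M=142.9138, payoff=0.0000, prob=0.010486
UUDUDD: M=277.9966, payoff=0.0000, prob=0.014464
DDUUDD: M=142.9138, payoff=0.0000, prob=0.010486
UDUUDD: M=277.9966, payoff=0.0000, prob=0.014464
DUUUDD: M=277.9966, payoff=0.0000, prob=0.014464
UUUUDD: M=540.7606, payoff=6.6313, prob=0.019950
DDDDUD: M=97.0900, payoff=0.0000, prob=0.007602
UDDDUD: M=188.8600, payoff=0.0000, prob=0.010486
DUDDUD: M=137.8678, payoff=0.0000, prob=0.010486
UUDDUD: M=268.1812, payoff=0.0000, prob=0.014464
DDUDUD: M=104.3270, payoff=0.0000, prob=0.010486
UDUDUD: M=202.9375, payoff=0.0000, prob=0.014464
DUUDUD: M=202.9375, payoff=0.0000, prob=0.014464
UUUDUD: M=394.7552, payoff=6.6313, prob=0.019950
DDDUUD: M=104.3270, payoff=0.0000, prob=0.010486
UDDUUD: M=202.9375, payoff=0.0000, prob=0.014464
DUDUUD: M=202.9375, payoff=0.0000, prob=0.014464
UUDUUD: M=394.7552, payoff=6.6313, prob=0.019950
DDUUUD: M=202.9375, payoff=0.0000, prob=0.014464
UDUUUD: M=394.7552, payoff=6.6313, prob=0.019950
DUUUUD: M=394.7552, payoff=6.6313, prob=0.019950
UUUUUD: M=767.8800, payoff=0.0000, prob=0.027517
DDDDDU: M=97.0900, payoff=0.0000, prob=0.007602
UDDDDU: M=188.8600, payoff=0.0000, prob=0.010486
DUDDDU: M=137.8678, payoff=0.0000, prob=0.010486
UUDDDU: M=268.1812, payoff=0.0000, prob=0.014464
DDUDDU: M=100.6435, payoff=0.0000, prob=0.010486
UDUDDU: M=195.7723, payoff=0.0000, prob=0.014464
DUUDDU: M=195.7723, payoff=0.0000, prob=0.014464
UUUDDU: M=380.8173, payoff=6.6313, prob=0.019950
DDDUDU: M=97.0900, payoff=0.0000, prob=0.010486
UDDUDU: M=188.8600, payoff=0.0000, prob=0.014464
DUDUDU: M=148.1444, payoff=0.0000, prob=0.014464
UUDUDU: M=288.1713, payoff=6.6313, prob=0.019950
DDUUDU: M=148.1444, payoff=0.0000, prob=0.014464
UDUUDU: M=288.1713, payoff=6.6313, prob=0.019950
DUUUDU: M=288.1713, payoff=6.6313, prob=0.019950
UUUUDU: M=560.5524, payoff=279.0124, prob=0.027517
DDDDUU: M=97.0900, payoff=0.0000, prob=0.010486
UDDDUU: M=188.8600, payoff=0.0000, prob=0.014464
DUDDUU: M=148.1444, payoff=0.0000, prob=0.014464
UUDDUU: M=288.1713, payoff=6.6313, prob=0.019950
DDUDUU: M=148.1444, payoff=0.0000, prob=0.014464
UDUDUU: M=288.1713, payoff=6.6313, prob=0.019950
DUUDUU: M=288.1713, payoff=6.6313, prob=0.019950
UUUDUU: M=560.5524, payoff=279.0124, prob=0.027517
DDDUUU: M=148.1444, payoff=0.0000, prob=0.014464
UDDUUU: M=288.1713, payoff=6.6313, prob=0.019950
DUDUUU: M=288.1713, payoff=6.6313, prob=0.019950
UUDUUU: M=560.5524, payoff=279.0124, prob=0.027517
DDUUUU: M=288.1713, payoff=6.6313, prob=0.019950
UDUUUU: M=560.5524, payoff=279.0124, prob=0.027517
DUUUUU: M=560.5524, payoff=279.0124, prob=0.027517
UUUUUU: M=1090.3896, payoff=0.0000, prob=0.037955
Price = Σ prob·payoff / R^6 = 40.372540 / 2.081952 = 19.3917

price = 19.3917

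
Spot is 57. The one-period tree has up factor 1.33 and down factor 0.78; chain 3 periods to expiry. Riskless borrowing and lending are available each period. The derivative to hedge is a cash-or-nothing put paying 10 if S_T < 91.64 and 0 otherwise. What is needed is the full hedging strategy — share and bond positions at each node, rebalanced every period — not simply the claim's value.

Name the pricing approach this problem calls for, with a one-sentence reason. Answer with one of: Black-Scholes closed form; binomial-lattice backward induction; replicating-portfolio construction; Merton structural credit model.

Key observation: the deliverable is the dynamic trading strategy on the 3-step tree (spot 57, moves 1.33 and 0.78), so the valuation must go through the node-by-node replicating-portfolio solve.

framework: replicating-portfolio construction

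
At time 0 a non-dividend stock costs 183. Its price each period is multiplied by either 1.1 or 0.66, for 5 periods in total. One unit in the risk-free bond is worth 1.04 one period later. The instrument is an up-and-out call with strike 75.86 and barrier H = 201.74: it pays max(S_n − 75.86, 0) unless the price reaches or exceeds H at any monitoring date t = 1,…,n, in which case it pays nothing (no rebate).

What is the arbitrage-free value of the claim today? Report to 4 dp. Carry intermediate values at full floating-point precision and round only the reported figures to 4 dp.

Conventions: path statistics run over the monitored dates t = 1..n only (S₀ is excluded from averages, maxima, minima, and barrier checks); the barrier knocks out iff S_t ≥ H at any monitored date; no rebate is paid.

No-arbitrage gives p* = (R−d)/(u−d) = 0.8636: enumerate every path, weight its payoff by its p*-probability, and discount by R^5.
Enumerate all 2^5 = 32 price paths (U = up ×1.1, D = down ×0.66); each path with k up-moves has probability p*^k·(1−p*)^(5−k).
DDDDD: M=120.7800, payoff=0.0000, prob=0.000047
UDDDD: M=201.3000, payoff=0.0000, prob=0.000299
DUDDD: M=132.8580, payoff=0.0000, prob=0.000299
UUDDD: M=221.4300, payoff=0.0000, prob=0.001891
DDUDD: M=120.7800, payoff=0.0000, prob=0.000299
UDUDD: M=201.3000, payoff=0.0000, prob=0.001891
DUUDD: M=146.1438, payoff=0.0000, prob=0.001891
UUUDD: M=243.5730, payoff=0.0000, prob=0.011978
DDDUD: M=120.7800, payoff=0.0000, prob=0.000299
UDDUD: M=201.3000, payoff=0.0000, prob=0.001891
DUDUD: M=132.8580, payoff=0.0000, prob=0.001891
UUDUD: M=221.4300, payoff=0.0000, prob=0.011978
DDUUD: M=120.7800, payoff=0.0000, prob=0.001891
UDUUD: M=201.3000, payoff=30.2404, prob=0.011978
DUUUD: M=160.7582, payoff=30.2404, prob=0.011978
UUUUD: M=267.9303, payoff=0.0000, prob=0.075862
DDDDU: M=120.7800, payoff=0.0000, prob=0.000299
UDDDU: M=201.3000, payoff=0.0000, prob=0.001891
DUDDU: M=132.8580, payoff=0.0000, prob=0.001891
UUDDU: M=221.4300, payoff=0.0000, prob=0.011978
DDUDU: M=120.7800, payoff=0.0000, prob=0.001891
UDUDU: M=201.3000, payoff=30.2404, prob=0.011978
DUUDU: M=146.1438, payoff=30.2404, prob=0.011978
UUUDU: M=243.5730, payoff=0.0000, prob=0.075862
DDDUU: M=120.7800, payoff=0.0000, prob=0.001891
UDDUU: M=201.3000, payoff=30.2404, prob=0.011978
DUDUU: M=132.8580, payoff=30.2404, prob=0.011978
UUDUU: M=221.4300, payoff=0.0000, prob=0.075862
DDUUU: M=120.7800, payoff=30.2404, prob=0.011978
UDUUU: M=201.3000, payoff=100.9740, prob=0.075862
DUUUU: M=176.8340, payoff=100.9740, prob=0.075862
UUUUU: M=294.7233, payoff=0.0000, prob=0.480457
Price = Σ prob·payoff / R^5 = 17.855676 / 1.216653 = 14.6761

price = 14.6761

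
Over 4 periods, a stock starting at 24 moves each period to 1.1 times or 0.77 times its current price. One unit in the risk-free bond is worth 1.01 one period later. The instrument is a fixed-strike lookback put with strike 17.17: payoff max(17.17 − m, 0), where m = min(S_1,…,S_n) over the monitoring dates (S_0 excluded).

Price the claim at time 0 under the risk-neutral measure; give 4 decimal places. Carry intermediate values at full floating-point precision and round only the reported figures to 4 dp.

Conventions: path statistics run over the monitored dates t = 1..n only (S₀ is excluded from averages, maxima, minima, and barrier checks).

Set p* = 0.7273 (from d < R < u); the path-dependent value is the discounted p*-expectation over all price paths.
Enumerate all 2^4 = 16 price paths (U = up ×1.1, D = down ×0.77); each path with k up-moves has probability p*^k·(1−p*)^(4−k).
DDDD: m=8.4367, payoff=8.7333, prob=0.005532
UDDD: m=12.0525, payoff=5.1175, prob=0.014753
DUDD: m=12.0525, payoff=5.1175, prob=0.014753
UUDD: m=17.2178, payoff=0.0000, prob=0.039342
DDUD: m=12.0525, payoff=5.1175, prob=0.014753
UDUD: m=17.2178, payoff=0.0000, prob=0.039342
DUUD: m=17.2178, payoff=0.0000, prob=0.039342
UUUD: m=24.5969, payoff=0.0000, prob=0.104911
DDDU: m=10.9568, payoff=6.2132, prob=0.014753
UDDU: m=15.6526, payoff=1.5174, prob=0.039342
DUDU: m=15.6526, payoff=1.5174, prob=0.039342
UUDU: m=22.3608, payoff=0.0000, prob=0.104911
DDUU: m=14.2296, payoff=2.9404, prob=0.039342
UDUU: m=20.3280, payoff=0.0000, prob=0.104911
DUUU: m=18.4800, payoff=0.0000, prob=0.104911
UUUU: m=26.4000, payoff=0.0000, prob=0.279762
Price = Σ prob·payoff / R^4 = 0.601555 / 1.040604 = 0.5781

price = 0.5781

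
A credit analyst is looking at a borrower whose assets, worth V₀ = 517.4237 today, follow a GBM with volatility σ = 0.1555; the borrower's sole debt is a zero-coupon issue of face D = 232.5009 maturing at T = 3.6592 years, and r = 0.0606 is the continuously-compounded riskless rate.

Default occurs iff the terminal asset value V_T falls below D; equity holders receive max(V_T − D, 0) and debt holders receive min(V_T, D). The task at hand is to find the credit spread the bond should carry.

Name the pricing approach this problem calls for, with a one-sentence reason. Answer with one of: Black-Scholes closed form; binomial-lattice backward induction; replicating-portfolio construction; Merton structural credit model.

framework: Merton structural credit model

Key observation: a levered firm with one bullet debt due at 3.6592 years is the canonical structural-credit setup: equity is a call on the firm's assets struck at the face value.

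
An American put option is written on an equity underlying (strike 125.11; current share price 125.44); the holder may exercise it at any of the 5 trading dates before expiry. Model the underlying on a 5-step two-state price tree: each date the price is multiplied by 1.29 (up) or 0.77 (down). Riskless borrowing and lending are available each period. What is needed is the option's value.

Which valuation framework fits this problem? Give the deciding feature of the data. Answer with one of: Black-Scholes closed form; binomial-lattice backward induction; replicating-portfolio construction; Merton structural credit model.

Key observation: the defining feature is the embedded early-exercise option across 5 discrete dates on the spot-125.44 tree; pricing the strike-125.11 put means working backward with an exercise test at every node.

framework: binomial-lattice backward induction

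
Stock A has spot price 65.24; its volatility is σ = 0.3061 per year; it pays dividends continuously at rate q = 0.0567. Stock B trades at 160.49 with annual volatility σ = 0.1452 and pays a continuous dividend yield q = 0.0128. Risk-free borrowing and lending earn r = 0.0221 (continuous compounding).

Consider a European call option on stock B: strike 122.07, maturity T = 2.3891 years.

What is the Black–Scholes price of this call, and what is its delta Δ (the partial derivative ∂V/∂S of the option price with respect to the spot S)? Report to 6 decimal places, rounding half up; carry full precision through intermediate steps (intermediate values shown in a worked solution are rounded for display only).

σ√T = 0.1452·√2.3891 = 0.224431
d₁ = (ln(S/K) + (r−q+σ²/2)T) / (σ√T) = (ln(160.49/122.07) + (0.0221−0.0128+0.1452²/2)·2.3891) / 0.224431 = (0.273637 + 0.047403) / 0.224431 = 1.430460
d₂ = d₁ − σ√T = 1.430460 − 0.224431 = 1.206029
e^{−rT} = 0.948571
e^{−qT} = 0.969882
N(d₁) = 0.923708,  N(d₂) = 0.886097
Call price V = S·e^{−qT}·N(d₁) − K·e^{−rT}·N(d₂) = 143.781011 − 102.602932 = 41.178080
Δ = e^{−qT}·N(d₁) = 0.895888

price = 41.178080
Δ = 0.895888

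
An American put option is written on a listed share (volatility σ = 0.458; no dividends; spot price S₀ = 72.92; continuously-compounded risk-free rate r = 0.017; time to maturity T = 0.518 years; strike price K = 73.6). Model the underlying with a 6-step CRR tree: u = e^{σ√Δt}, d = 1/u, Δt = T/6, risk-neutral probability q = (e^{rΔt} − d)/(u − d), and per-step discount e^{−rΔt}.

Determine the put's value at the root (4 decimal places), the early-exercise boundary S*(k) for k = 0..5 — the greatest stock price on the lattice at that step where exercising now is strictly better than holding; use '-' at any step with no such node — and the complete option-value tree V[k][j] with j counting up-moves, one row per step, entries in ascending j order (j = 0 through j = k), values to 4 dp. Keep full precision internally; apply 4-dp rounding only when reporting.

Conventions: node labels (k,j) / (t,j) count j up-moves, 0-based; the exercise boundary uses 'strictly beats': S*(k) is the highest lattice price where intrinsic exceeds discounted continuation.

price = 9.3917
boundary = - - - 48.6984 55.7133 63.7386
tree:
9.3917
13.5192 4.8009
18.7689 7.6852 1.5874
24.9016 11.9630 2.9209 0.0997
31.0332 17.8867 5.3696 0.1891 0.0000
36.3928 24.9016 9.8614 0.3586 0.0000 0.0000
41.0775 31.0332 17.8867 0.6800 0.0000 0.0000 0.0000

Δt=0.08633  u=1.14405  d=0.87409  q=0.47185  discount=0.99853
step 6 (expiry): payoffs max(K−S,0) = 41.0775 31.0332 17.8867 0.6800 0.0000 0.0000 0.0000
step 5: (k=5,j=0): S=37.2072, K−S=36.3928, hold=36.2848 ⇒ V=36.3928 exercise | (k=5,j=1): S=48.6984, K−S=24.9016, hold=24.7936 ⇒ V=24.9016 exercise | (k=5,j=2): S=63.7386, K−S=9.8614, hold=9.7534 ⇒ V=9.8614 exercise | (k=5,j=3): S=83.4239, K−S=0.0000, hold=0.3586 ⇒ V=0.3586 continue | (k=5,j=4): S=109.1889, K−S=0.0000, hold=0.0000 ⇒ V=0.0000 continue | (k=5,j=5): S=142.9111, K−S=0.0000, hold=0.0000 ⇒ V=0.0000 continue  boundary S*=63.7386
step 4: (k=4,j=0): S=42.5668, K−S=31.0332, hold=30.9252 ⇒ V=31.0332 exercise | (k=4,j=1): S=55.7133, K−S=17.8867, hold=17.7788 ⇒ V=17.8867 exercise | (k=4,j=2): S=72.9200, K−S=0.6800, hold=5.3696 ⇒ V=5.3696 continue | (k=4,j=3): S=95.4409, K−S=0.0000, hold=0.1891 ⇒ V=0.1891 continue | (k=4,j=4): S=124.9172, K−S=0.0000, hold=0.0000 ⇒ V=0.0000 continue  boundary S*=55.7133
step 3: (k=3,j=0): S=48.6984, K−S=24.9016, hold=24.7936 ⇒ V=24.9016 exercise | (k=3,j=1): S=63.7386, K−S=9.8614, hold=11.9630 ⇒ V=11.9630 continue | (k=3,j=2): S=83.4239, K−S=0.0000, hold=2.9209 ⇒ V=2.9209 continue | (k=3,j=3): S=109.1889, K−S=0.0000, hold=0.0997 ⇒ V=0.0997 continue  boundary S*=48.6984
step 2: (k=2,j=0): S=55.7133, K−S=17.8867, hold=18.7689 ⇒ V=18.7689 continue | (k=2,j=1): S=72.9200, K−S=0.6800, hold=7.6852 ⇒ V=7.6852 continue | (k=2,j=2): S=95.4409, K−S=0.0000, hold=1.5874 ⇒ V=1.5874 continue  boundary S*=-
step 1: (k=1,j=0): S=63.7386, K−S=9.8614, hold=13.5192 ⇒ V=13.5192 continue | (k=1,j=1): S=83.4239, K−S=0.0000, hold=4.8009 ⇒ V=4.8009 continue  boundary S*=-
step 0: (k=0,j=0): S=72.9200, K−S=0.6800, hold=9.3917 ⇒ V=9.3917 continue  boundary S*=-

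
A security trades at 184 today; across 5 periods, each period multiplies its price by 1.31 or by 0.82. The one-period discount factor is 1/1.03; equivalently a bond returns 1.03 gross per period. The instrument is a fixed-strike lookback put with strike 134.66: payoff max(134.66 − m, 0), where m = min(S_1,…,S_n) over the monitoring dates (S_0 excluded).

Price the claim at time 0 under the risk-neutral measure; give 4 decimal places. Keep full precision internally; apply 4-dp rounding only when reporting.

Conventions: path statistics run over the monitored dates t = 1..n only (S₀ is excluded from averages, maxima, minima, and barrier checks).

price = 11.8415

With p* = (R−d)/(u−d) = 0.4286, sum probability × payoff across the paths and divide by R^5.
Enumerate all 2^5 = 32 price paths (U = up ×1.31, D = down ×0.82); each path with k up-moves has probability p*^k·(1−p*)^(5−k).
DDDDD: m=68.2161, payoff=66.4439, prob=0.060927
UDDDD: m=108.9794, payoff=25.6806, prob=0.045695
DUDDD: m=108.9794, payoff=25.6806, prob=0.045695
UUDDD: m=174.1013, payoff=0.0000, prob=0.034271
DDUDD: m=108.9794, payoff=25.6806, prob=0.045695
UDUDD: m=174.1013, payoff=0.0000, prob=0.034271
DUUDD: m=150.8800, payoff=0.0000, prob=0.034271
UUUDD: m=241.0400, payoff=0.0000, prob=0.025704
DDDUD: m=101.4517, payoff=33.2083, prob=0.045695
UDDUD: m=162.0753, payoff=0.0000, prob=0.034271
DUDUD: m=150.8800, payoff=0.0000, prob=0.034271
UUDUD: m=241.0400, payoff=0.0000, prob=0.025704
DDUUD: m=123.7216, payoff=10.9384, prob=0.034271
UDUUD: m=197.6528, payoff=0.0000, prob=0.025704
DUUUD: m=150.8800, payoff=0.0000, prob=0.025704
UUUUD: m=241.0400, payoff=0.0000, prob=0.019278
DDDDU: m=83.1904, payoff=51.4696, prob=0.045695
UDDDU: m=132.9017, payoff=1.7583, prob=0.034271
DUDDU: m=132.9017, payoff=1.7583, prob=0.034271
UUDDU: m=212.3186, payoff=0.0000, prob=0.025704
DDUDU: m=123.7216, payoff=10.9384, prob=0.034271
UDUDU: m=197.6528, payoff=0.0000, prob=0.025704
DUUDU: m=150.8800, payoff=0.0000, prob=0.025704
UUUDU: m=241.0400, payoff=0.0000, prob=0.019278
DDDUU: m=101.4517, payoff=33.2083, prob=0.034271
UDDUU: m=162.0753, payoff=0.0000, prob=0.025704
DUDUU: m=150.8800, payoff=0.0000, prob=0.025704
UUDUU: m=241.0400, payoff=0.0000, prob=0.019278
DDUUU: m=123.7216, payoff=10.9384, prob=0.025704
UDUUU: m=197.6528, payoff=0.0000, prob=0.019278
DUUUU: m=150.8800, payoff=0.0000, prob=0.019278
UUUUU: m=241.0400, payoff=0.0000, prob=0.014458
Price = Σ prob·payoff / R^5 = 13.727559 / 1.159274 = 11.8415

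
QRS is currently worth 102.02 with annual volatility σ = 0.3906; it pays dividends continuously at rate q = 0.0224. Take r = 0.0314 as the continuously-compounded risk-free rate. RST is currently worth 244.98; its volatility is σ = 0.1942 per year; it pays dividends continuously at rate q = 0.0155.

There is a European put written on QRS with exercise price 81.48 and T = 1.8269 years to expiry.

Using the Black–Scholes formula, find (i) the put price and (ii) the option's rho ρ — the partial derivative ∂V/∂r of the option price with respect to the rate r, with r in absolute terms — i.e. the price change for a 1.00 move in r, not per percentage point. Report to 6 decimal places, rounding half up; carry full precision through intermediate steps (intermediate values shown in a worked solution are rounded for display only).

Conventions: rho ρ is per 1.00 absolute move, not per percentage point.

σ√T = 0.3906·√1.8269 = 0.527946
d₁ = (ln(S/K) + (r−q+σ²/2)T) / (σ√T) = (ln(102.02/81.48) + (0.0314−0.0224+0.3906²/2)·1.8269) / 0.527946 = (0.224811 + 0.155806) / 0.527946 = 0.720939
d₂ = d₁ − σ√T = 0.720939 − 0.527946 = 0.192993
e^{−rT} = 0.944250
e^{−qT} = 0.959903
N(−d₁) = 0.235474,  N(−d₂) = 0.423482
Put price V = K·e^{−rT}·N(−d₂) − S·e^{−qT}·N(−d₁) = 32.581654 − 23.059770 = 9.521883
ρ = −K·T·e^{−rT}·N(−d₂) = -59.523424

price = 9.521883
ρ = -59.523424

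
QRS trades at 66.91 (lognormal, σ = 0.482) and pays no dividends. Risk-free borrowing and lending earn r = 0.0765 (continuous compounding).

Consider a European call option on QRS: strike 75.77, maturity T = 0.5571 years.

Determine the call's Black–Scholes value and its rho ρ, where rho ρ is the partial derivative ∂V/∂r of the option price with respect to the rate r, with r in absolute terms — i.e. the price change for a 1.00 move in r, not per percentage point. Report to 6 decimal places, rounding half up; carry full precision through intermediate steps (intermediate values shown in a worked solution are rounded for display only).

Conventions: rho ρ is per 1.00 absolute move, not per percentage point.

price = 7.362043
ρ = 13.833040

σ√T = 0.482·√0.5571 = 0.359761
d₁ = (ln(S/K) + (r+σ²/2)T) / (σ√T) = (ln(66.91/75.77) + (0.0765+0.482²/2)·0.5571) / 0.359761 = (-0.124354 + 0.107332) / 0.359761 = -0.047315
d₂ = d₁ − σ√T = -0.047315 − 0.359761 = -0.407075
e^{−rT} = 0.958277
N(d₁) = 0.481131,  N(d₂) = 0.341976
Call price V = S·N(d₁) − K·e^{−rT}·N(d₂) = 32.192486 − 24.830443 = 7.362043
ρ = K·T·e^{−rT}·N(d₂) = 13.833040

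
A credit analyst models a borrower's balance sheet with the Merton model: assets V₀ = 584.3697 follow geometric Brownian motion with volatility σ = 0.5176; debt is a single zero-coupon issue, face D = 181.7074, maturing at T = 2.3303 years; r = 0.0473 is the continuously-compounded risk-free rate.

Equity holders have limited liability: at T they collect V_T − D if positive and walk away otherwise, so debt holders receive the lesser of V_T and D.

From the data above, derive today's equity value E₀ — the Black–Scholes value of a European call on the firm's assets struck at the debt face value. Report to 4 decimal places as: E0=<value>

E0=426.7508

Equity is a call on the firm's assets struck at D = 181.7074:
d₁ = [ln(V₀/D) + (r + σ²/2)T] / (σ√T)
   = [ln(584.3697/181.7074) + (0.0473 + 0.5·0.5176²)·2.3303] / (0.5176·√2.3303)
   = [1.168136 + 0.422378] / 0.790133 = 2.012971
d₂ = d₁ − σ√T = 2.012971 − 0.790133 = 1.222838
N(d₁) = 0.977941,  N(d₂) = 0.889304,  e^(−rT) = 0.895634
E₀ = V₀·N(d₁) − D·e^(−rT)·N(d₂)
   = 584.3697·0.977941 − 181.7074·0.895634·0.889304 = 426.750766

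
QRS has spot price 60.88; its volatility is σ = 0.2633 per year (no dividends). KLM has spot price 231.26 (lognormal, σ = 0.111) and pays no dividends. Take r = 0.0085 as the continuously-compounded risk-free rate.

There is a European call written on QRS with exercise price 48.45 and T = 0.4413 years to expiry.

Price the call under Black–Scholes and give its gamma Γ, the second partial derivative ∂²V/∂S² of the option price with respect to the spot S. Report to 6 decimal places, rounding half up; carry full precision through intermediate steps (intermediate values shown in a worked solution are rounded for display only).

σ√T = 0.2633·√0.4413 = 0.174911
d₁ = (ln(S/K) + (r+σ²/2)T) / (σ√T) = (ln(60.88/48.45) + (0.0085+0.2633²/2)·0.4413) / 0.174911 = (0.228372 + 0.019048) / 0.174911 = 1.414548
d₂ = d₁ − σ√T = 1.414548 − 0.174911 = 1.239637
e^{−rT} = 0.996256
N(d₁) = 0.921399,  N(d₂) = 0.892445
Call price V = S·N(d₁) − K·e^{−rT}·N(d₂) = 56.094800 − 43.077078 = 13.017722
φ(d₁) = (1/√(2π))·e^{−d₁²/2} = 0.146693
Γ = φ(d₁) / (S·σ·√T) = 0.013776

price = 13.017722
Γ = 0.013776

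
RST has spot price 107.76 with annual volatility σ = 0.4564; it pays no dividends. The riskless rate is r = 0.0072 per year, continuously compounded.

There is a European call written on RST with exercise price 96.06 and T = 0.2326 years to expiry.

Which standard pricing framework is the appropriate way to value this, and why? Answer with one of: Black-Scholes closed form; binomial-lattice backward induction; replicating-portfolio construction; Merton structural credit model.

Key observation: the strike-96.06 call on RST is European-exercise on a continuously-modelled lognormal underlying, so its value is a single closed-form evaluation.

framework: Black-Scholes closed form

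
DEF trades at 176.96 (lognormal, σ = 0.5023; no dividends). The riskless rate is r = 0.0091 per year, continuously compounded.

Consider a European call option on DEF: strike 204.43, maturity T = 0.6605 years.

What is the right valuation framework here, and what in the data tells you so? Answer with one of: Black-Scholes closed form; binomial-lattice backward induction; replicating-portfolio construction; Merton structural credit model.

framework: Black-Scholes closed form

Key observation: with DEF following a GBM at constant σ and r, the European call struck at 204.43 prices in closed form — nothing here needs a stepwise model or a balance sheet.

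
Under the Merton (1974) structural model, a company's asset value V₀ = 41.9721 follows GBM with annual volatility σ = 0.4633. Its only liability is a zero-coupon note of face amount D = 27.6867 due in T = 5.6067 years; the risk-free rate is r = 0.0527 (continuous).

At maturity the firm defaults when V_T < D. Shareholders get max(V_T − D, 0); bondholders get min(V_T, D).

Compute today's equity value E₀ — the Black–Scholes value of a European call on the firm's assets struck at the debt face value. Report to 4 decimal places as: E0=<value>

E0=25.9955

Apply the equity-as-call identities (strike 27.6867, horizon 5.6067 years):
d₁ = [ln(V₀/D) + (r + σ²/2)T] / (σ√T)
   = [ln(41.9721/27.6867) + (0.0527 + 0.5·0.4633²)·5.6067] / (0.4633·√5.6067)
   = [0.416053 + 0.897203] / 1.097024 = 1.197109
d₂ = d₁ − σ√T = 1.197109 − 1.097024 = 0.100085
N(d₁) = 0.884368,  N(d₂) = 0.539862,  e^(−rT) = 0.744179
E₀ = V₀·N(d₁) − D·e^(−rT)·N(d₂)
   = 41.9721·0.884368 − 27.6867·0.744179·0.539862 = 25.995538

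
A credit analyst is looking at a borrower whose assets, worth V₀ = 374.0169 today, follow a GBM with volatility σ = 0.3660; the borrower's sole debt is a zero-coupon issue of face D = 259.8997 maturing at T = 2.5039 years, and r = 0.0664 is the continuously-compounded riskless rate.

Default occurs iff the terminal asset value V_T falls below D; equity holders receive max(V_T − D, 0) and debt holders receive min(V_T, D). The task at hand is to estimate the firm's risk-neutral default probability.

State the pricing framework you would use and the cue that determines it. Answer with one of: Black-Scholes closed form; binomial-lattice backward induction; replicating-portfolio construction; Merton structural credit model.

framework: Merton structural credit model

Key observation: the data describe a firm's assets (V₀ = 374.0169, GBM) and a single zero-coupon debt of face 259.8997, so credit quantities follow from equity-as-call in the structural model.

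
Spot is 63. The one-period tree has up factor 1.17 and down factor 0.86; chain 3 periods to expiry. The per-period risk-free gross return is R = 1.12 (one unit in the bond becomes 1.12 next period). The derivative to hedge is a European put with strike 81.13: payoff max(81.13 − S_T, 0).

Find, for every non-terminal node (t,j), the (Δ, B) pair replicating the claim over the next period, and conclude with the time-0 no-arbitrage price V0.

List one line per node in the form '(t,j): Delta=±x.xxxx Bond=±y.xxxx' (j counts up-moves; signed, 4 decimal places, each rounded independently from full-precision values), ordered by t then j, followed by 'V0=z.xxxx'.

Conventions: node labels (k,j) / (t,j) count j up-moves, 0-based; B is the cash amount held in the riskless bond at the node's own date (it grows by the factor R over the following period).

No-arbitrage ⇒ martingale measure with p* = (R−d)/(u−d) = 0.8387.
Payoffs at expiry: V(3,0)=41.0585, V(3,1)=26.6141, V(3,2)=6.9630, V(3,3)=0.0000
  t=2,j=0: stock 46.5948 → up 54.5159 (V=26.6141), down 40.0715 (V=41.0585). Price 25.8427; hedge Δ=-1.0000, bond B=72.4375.
  t=2,j=1: stock 63.3906 → up 74.1670 (V=6.9630), down 54.5159 (V=26.6141). Price 9.0469; hedge Δ=-1.0000, bond B=72.4375.
  t=2,j=2: stock 86.2407 → up 100.9016 (V=0.0000), down 74.1670 (V=6.9630). Price 1.0027; hedge Δ=-0.2604, bond B=23.4640.
  t=1,j=0: stock 54.1800 → up 63.3906 (V=9.0469), down 46.5948 (V=25.8427). Price 10.4963; hedge Δ=-1.0000, bond B=64.6763.
  t=1,j=1: stock 73.7100 → up 86.2407 (V=1.0027), down 63.3906 (V=9.0469). Price 2.0537; hedge Δ=-0.3520, bond B=28.0027.
  t=0,j=0: stock 63.0000 → up 73.7100 (V=2.0537), down 54.1800 (V=10.4963). Price 3.0495; hedge Δ=-0.4323, bond B=30.2837.
Verification: the root portfolio costs Δ(0,0)·S0 + B(0,0) = 3.0495, matching V0.

(0,0): Delta=-0.4323 Bond=30.2837
(1,0): Delta=-1.0000 Bond=64.6763
(1,1): Delta=-0.3520 Bond=28.0027
(2,0): Delta=-1.0000 Bond=72.4375
(2,1): Delta=-1.0000 Bond=72.4375
(2,2): Delta=-0.2604 Bond=23.4640
V0=3.0495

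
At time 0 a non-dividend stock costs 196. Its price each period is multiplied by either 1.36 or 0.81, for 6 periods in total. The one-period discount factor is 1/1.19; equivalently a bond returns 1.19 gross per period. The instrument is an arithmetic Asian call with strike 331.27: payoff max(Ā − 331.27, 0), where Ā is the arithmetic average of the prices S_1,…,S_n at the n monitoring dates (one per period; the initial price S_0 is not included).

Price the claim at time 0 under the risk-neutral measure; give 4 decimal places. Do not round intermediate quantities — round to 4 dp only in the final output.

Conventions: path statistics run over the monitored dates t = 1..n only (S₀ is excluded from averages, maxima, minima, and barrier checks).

price = 29.1640

Set p* = 0.6909 (from d < R < u); the path-dependent value is the discounted p*-expectation over all price paths.
Enumerate all 2^6 = 64 price paths (U = up ×1.36, D = down ×0.81); each path with k up-moves has probability p*^k·(1−p*)^(6−k).
DDDDDD: Ā=99.9311, payoff=0.0000, prob=0.000872
UDDDDD: Ā=167.7856, payoff=0.0000, prob=0.001949
DUDDDD: Ā=149.8189, payoff=0.0000, prob=0.001949
UUDDDD: Ā=251.5478, payoff=0.0000, prob=0.004357
DDUDDD: Ā=135.2659, payoff=0.0000, prob=0.001949
UDUDDD: Ā=227.1132, payoff=0.0000, prob=0.004357
DUUDDD: Ā=209.1465, payoff=0.0000, prob=0.004357
UUUDDD: Ā=351.1596, payoff=19.8896, prob=0.009739
DDDUDD: Ā=123.4780, payoff=0.0000, prob=0.001949
UDDUDD: Ā=207.3211, payoff=0.0000, prob=0.004357
DUDUDD: Ā=189.3544, payoff=0.0000, prob=0.004357
UUDUDD: Ā=317.9284, payoff=0.0000, prob=0.009739
DDUUDD: Ā=174.8014, payoff=0.0000, prob=0.004357
UDUUDD: Ā=293.4937, payoff=0.0000, prob=0.009739
DUUUDD: Ā=275.5271, payoff=0.0000, prob=0.009739
UUUUDD: Ā=462.6134, payoff=131.3434, prob=0.021770
DDDDUD: Ā=113.9298, payoff=0.0000, prob=0.001949
UDDDUD: Ā=191.2895, payoff=0.0000, prob=0.004357
DUDDUD: Ā=173.3228, payoff=0.0000, prob=0.004357
UUDDUD: Ā=291.0112, payoff=0.0000, prob=0.009739
DDUDUD: Ā=158.7698, payoff=0.0000, prob=0.004357
UDUDUD: Ā=266.5765, payoff=0.0000, prob=0.009739
DUUDUD: Ā=248.6099, payoff=0.0000, prob=0.009739
UUUDUD: Ā=417.4190, payoff=86.1490, prob=0.021770
DDDUUD: Ā=146.9819, payoff=0.0000, prob=0.004357
UDDUUD: Ā=246.7844, payoff=0.0000, prob=0.009739
DUDUUD: Ā=228.8178, payoff=0.0000, prob=0.009739
UUDUUD: Ā=384.1879, payoff=52.9179, prob=0.021770
DDUUUD: Ā=214.2648, payoff=0.0000, prob=0.009739
UDUUUD: Ā=359.7532, payoff=28.4832, prob=0.021770
DUUUUD: Ā=341.7865, payoff=10.5165, prob=0.021770
UUUUUD: Ā=573.8638, payoff=242.5938, prob=0.048662
DDDDDU: Ā=106.1957, payoff=0.0000, prob=0.001949
UDDDDU: Ā=178.3039, payoff=0.0000, prob=0.004357
DUDDDU: Ā=160.3373, payoff=0.0000, prob=0.004357
UUDDDU: Ā=269.2082, payoff=0.0000, prob=0.009739
DDUDDU: Ā=145.7843, payoff=0.0000, prob=0.004357
UDUDDU: Ā=244.7736, payoff=0.0000, prob=0.009739
DUUDDU: Ā=226.8069, payoff=0.0000, prob=0.009739
UUUDDU: Ā=380.8116, payoff=49.5416, prob=0.021770
DDDUDU: Ā=133.9963, payoff=0.0000, prob=0.004357
UDDUDU: Ā=224.9815, payoff=0.0000, prob=0.009739
DUDUDU: Ā=207.0148, payoff=0.0000, prob=0.009739
UUDUDU: Ā=347.5804, payoff=16.3104, prob=0.021770
DDUUDU: Ā=192.4618, payoff=0.0000, prob=0.009739
UDUUDU: Ā=323.1458, payoff=0.0000, prob=0.021770
DUUUDU: Ā=305.1791, payoff=0.0000, prob=0.021770
UUUUDU: Ā=512.3995, payoff=181.1295, prob=0.048662
DDDDUU: Ā=124.4481, payoff=0.0000, prob=0.004357
UDDDUU: Ā=208.9499, payoff=0.0000, prob=0.009739
DUDDUU: Ā=190.9832, payoff=0.0000, prob=0.009739
UUDDUU: Ā=320.6632, payoff=0.0000, prob=0.021770
DDUDUU: Ā=176.4302, payoff=0.0000, prob=0.009739
UDUDUU: Ā=296.2285, payoff=0.0000, prob=0.021770
DUUDUU: Ā=278.2619, payoff=0.0000, prob=0.021770
UUUDUU: Ā=467.2051, payoff=135.9351, prob=0.048662
DDDUUU: Ā=164.6423, payoff=0.0000, prob=0.009739
UDDUUU: Ā=276.4365, payoff=0.0000, prob=0.021770
DUDUUU: Ā=258.4698, payoff=0.0000, prob=0.021770
UUDUUU: Ā=433.9740, payoff=102.7040, prob=0.048662
DDUUUU: Ā=243.9168, payoff=0.0000, prob=0.021770
UDUUUU: Ā=409.5393, payoff=78.2693, prob=0.048662
DUUUUU: Ā=391.5726, payoff=60.3026, prob=0.048662
UUUUUU: Ā=657.4553, payoff=326.1853, prob=0.108774
Price = Σ prob·payoff / R^6 = 82.818763 / 2.839761 = 29.1640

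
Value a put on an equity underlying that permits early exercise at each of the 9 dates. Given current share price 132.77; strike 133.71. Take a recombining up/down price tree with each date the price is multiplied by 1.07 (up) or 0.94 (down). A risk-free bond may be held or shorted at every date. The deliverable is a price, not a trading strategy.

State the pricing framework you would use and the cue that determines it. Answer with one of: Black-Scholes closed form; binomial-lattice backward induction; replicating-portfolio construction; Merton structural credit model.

Key observation: the defining feature is the embedded early-exercise option across 9 discrete dates on the spot-132.77 tree; pricing the strike-133.71 put means working backward with an exercise test at every node.

framework: binomial-lattice backward induction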